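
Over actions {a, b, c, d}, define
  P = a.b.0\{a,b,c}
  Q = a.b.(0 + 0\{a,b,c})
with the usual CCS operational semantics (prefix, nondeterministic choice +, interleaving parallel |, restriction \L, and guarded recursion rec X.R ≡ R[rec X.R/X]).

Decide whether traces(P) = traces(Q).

P's transition system — 3 states:
  s0 = a.b.0\{a,b,c} :: --a--▸ s1
  s1 = b.0\{a,b,c} :: --b--▸ s2
  s2 = 0\{a,b,c} :: ∅
Q's transition system — 3 states:
  t0 = a.b.(0 + 0\{a,b,c}) :: --a--▸ t1
  t1 = b.(0 + 0\{a,b,c}) :: --b--▸ t2
  t2 = 0 + 0\{a,b,c} :: ∅
Coarsest stable partition (strong bisimilarity classes):
  B0 = {s0, t0}
  B1 = {s1, t1}
  B2 = {s2, t2}
s0 ∈ B0, t0 ∈ B0 → same block
Bisimilar ⇒ trace-equivalent.

trace-equivalent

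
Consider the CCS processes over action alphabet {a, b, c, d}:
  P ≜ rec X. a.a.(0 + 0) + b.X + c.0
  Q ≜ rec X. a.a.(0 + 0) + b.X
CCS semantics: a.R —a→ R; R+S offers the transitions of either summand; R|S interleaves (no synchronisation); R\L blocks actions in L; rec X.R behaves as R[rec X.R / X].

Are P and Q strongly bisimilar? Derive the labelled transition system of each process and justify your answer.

Reachable graph of P (4 states):
  m0 = rec X. a.a.(0 + 0) + b.X + c.0 has moves --a--▸ m1, --b--▸ m0, --c--▸ m2
  m1 = a.(0 + 0) has moves --a--▸ m3
  m2 = 0 has moves ·
  m3 = 0 + 0 has moves ·
Reachable graph of Q (3 states):
  n0 = rec X. a.a.(0 + 0) + b.X has moves --a--▸ n1, --b--▸ n0
  n1 = a.(0 + 0) has moves --a--▸ n2
  n2 = 0 + 0 has moves ·
Coarsest stable partition (strong bisimilarity classes):
  B0 = {m0}
  B1 = {m1, n1}
  B2 = {m2, m3, n2}
  B3 = {n0}
m0 ∈ B0, n0 ∈ B3 → different blocks

not bisimilar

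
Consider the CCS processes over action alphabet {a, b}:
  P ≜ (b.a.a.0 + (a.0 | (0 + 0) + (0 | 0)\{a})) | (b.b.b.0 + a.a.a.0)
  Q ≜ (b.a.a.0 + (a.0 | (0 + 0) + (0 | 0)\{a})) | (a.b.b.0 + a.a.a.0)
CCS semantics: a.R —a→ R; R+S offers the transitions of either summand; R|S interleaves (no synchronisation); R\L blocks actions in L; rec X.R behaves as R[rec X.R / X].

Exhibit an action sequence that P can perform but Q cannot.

Reachable graph of P (30 states):
  m0 = (b.a.a.0 + (a.0 | (0 + 0) + (0 | 0)\{a})) | (b.b.b.0 + a.a.a.0) → --a--▸ m1, --a--▸ m2, --b--▸ m3, --b--▸ m4
  m1 = (b.a.a.0 + (a.0 | (0 + 0) + (0 | 0)\{a})) | a.a.0 → --a--▸ m5, --a--▸ m6, --b--▸ m7
  m2 = 0 | (0 + 0) | (b.b.b.0 + a.a.a.0) → --a--▸ m6, --b--▸ m8
  m3 = (b.a.a.0 + (a.0 | (0 + 0) + (0 | 0)\{a})) | b.b.0 → --a--▸ m8, --b--▸ m10, --b--▸ m9
  m4 = a.a.0 | (b.b.b.0 + a.a.a.0) → --a--▸ m11, --a--▸ m7, --b--▸ m10
  m5 = (b.a.a.0 + (a.0 | (0 + 0) + (0 | 0)\{a})) | a.0 → --a--▸ m12, --a--▸ m13, --b--▸ m14
  m6 = 0 | (0 + 0) | a.a.0 → --a--▸ m13
  m7 = a.a.0 | a.a.0 → --a--▸ m14, --a--▸ m15
  m8 = 0 | (0 + 0) | b.b.0 → --b--▸ m16
  m9 = (b.a.a.0 + (a.0 | (0 + 0) + (0 | 0)\{a})) | b.0 → --a--▸ m16, --b--▸ m12, --b--▸ m17
  m10 = a.a.0 | b.b.0 → --a--▸ m18, --b--▸ m17
  m11 = a.0 | (b.b.b.0 + a.a.a.0) → --a--▸ m15, --a--▸ m19, --b--▸ m18
  m12 = (b.a.a.0 + (a.0 | (0 + 0) + (0 | 0)\{a})) | 0 → --a--▸ m20, --b--▸ m21
  m13 = 0 | (0 + 0) | a.0 → --a--▸ m20
  m14 = a.a.0 | a.0 → --a--▸ m21, --a--▸ m22
  m15 = a.0 | a.a.0 → --a--▸ m22, --a--▸ m23
  m16 = 0 | (0 + 0) | b.0 → --b--▸ m20
  m17 = a.a.0 | b.0 → --a--▸ m24, --b--▸ m21
  m18 = a.0 | b.b.0 → --a--▸ m25, --b--▸ m24
  m19 = 0 | (b.b.b.0 + a.a.a.0) → --a--▸ m23, --b--▸ m25
  m20 = 0 | (0 + 0) | 0 → stopped
  m21 = a.a.0 | 0 → --a--▸ m26
  m22 = a.0 | a.0 → --a--▸ m26, --a--▸ m27
  m23 = 0 | a.a.0 → --a--▸ m27
  m24 = a.0 | b.0 → --a--▸ m28, --b--▸ m26
  m25 = 0 | b.b.0 → --b--▸ m28
  m26 = a.0 | 0 → --a--▸ m29
  m27 = 0 | a.0 → --a--▸ m29
  m28 = 0 | b.0 → --b--▸ m29
  m29 = 0 | 0 → stopped
Reachable graph of Q (30 states):
  n0 = (b.a.a.0 + (a.0 | (0 + 0) + (0 | 0)\{a})) | (a.b.b.0 + a.a.a.0) → --a--▸ n1, --a--▸ n2, --a--▸ n3, --b--▸ n4
  n1 = (b.a.a.0 + (a.0 | (0 + 0) + (0 | 0)\{a})) | a.a.0 → --a--▸ n5, --a--▸ n6, --b--▸ n7
  n2 = (b.a.a.0 + (a.0 | (0 + 0) + (0 | 0)\{a})) | b.b.0 → --a--▸ n8, --b--▸ n10, --b--▸ n9
  n3 = 0 | (0 + 0) | (a.b.b.0 + a.a.a.0) → --a--▸ n6, --a--▸ n8
  n4 = a.a.0 | (a.b.b.0 + a.a.a.0) → --a--▸ n10, --a--▸ n11, --a--▸ n7
  n5 = (b.a.a.0 + (a.0 | (0 + 0) + (0 | 0)\{a})) | a.0 → --a--▸ n12, --a--▸ n13, --b--▸ n14
  n6 = 0 | (0 + 0) | a.a.0 → --a--▸ n13
  n7 = a.a.0 | a.a.0 → --a--▸ n14, --a--▸ n15
  n8 = 0 | (0 + 0) | b.b.0 → --b--▸ n16
  n9 = (b.a.a.0 + (a.0 | (0 + 0) + (0 | 0)\{a})) | b.0 → --a--▸ n16, --b--▸ n12, --b--▸ n17
  n10 = a.a.0 | b.b.0 → --a--▸ n18, --b--▸ n17
  n11 = a.0 | (a.b.b.0 + a.a.a.0) → --a--▸ n15, --a--▸ n18, --a--▸ n19
  n12 = (b.a.a.0 + (a.0 | (0 + 0) + (0 | 0)\{a})) | 0 → --a--▸ n20, --b--▸ n21
  n13 = 0 | (0 + 0) | a.0 → --a--▸ n20
  n14 = a.a.0 | a.0 → --a--▸ n21, --a--▸ n22
  n15 = a.0 | a.a.0 → --a--▸ n22, --a--▸ n23
  n16 = 0 | (0 + 0) | b.0 → --b--▸ n20
  n17 = a.a.0 | b.0 → --a--▸ n24, --b--▸ n21
  n18 = a.0 | b.b.0 → --a--▸ n25, --b--▸ n24
  n19 = 0 | (a.b.b.0 + a.a.a.0) → --a--▸ n23, --a--▸ n25
  n20 = 0 | (0 + 0) | 0 → stopped
  n21 = a.a.0 | 0 → --a--▸ n26
  n22 = a.0 | a.0 → --a--▸ n26, --a--▸ n27
  n23 = 0 | a.a.0 → --a--▸ n27
  n24 = a.0 | b.0 → --a--▸ n28, --b--▸ n26
  n25 = 0 | b.b.0 → --b--▸ n28
  n26 = a.0 | 0 → --a--▸ n29
  n27 = 0 | a.0 → --a--▸ n29
  n28 = 0 | b.0 → --b--▸ n29
  n29 = 0 | 0 → stopped
Run σ = ⟨bb⟩ on P: start {m0}
  [1] b ⇒ {m3, m4}
  [2] b ⇒ {m10, m9}
  P completes σ.
Run σ = ⟨bb⟩ on Q: start {n0}
  [1] b ⇒ {n4}
  [2] b ⇒ ∅ (Q stuck)

bb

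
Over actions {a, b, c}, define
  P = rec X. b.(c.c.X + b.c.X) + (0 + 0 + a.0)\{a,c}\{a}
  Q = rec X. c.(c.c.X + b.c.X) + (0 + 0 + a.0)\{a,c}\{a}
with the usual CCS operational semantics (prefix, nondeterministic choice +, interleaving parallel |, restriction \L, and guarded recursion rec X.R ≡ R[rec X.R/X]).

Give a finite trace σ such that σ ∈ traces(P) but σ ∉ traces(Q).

b

Reachable graph of P (3 states):
  u0 = rec X. b.(c.c.X + b.c.X) + (0 + 0 + a.0)\{a,c}\{a} has moves =b=> u1
  u1 = c.c.(rec X. b.(c.c.X + b.c.X) + (0 + 0 + a.0)\{a,c}\{a}) + b.c.(rec X. b.(c.c.X + b.c.X) + (0 + 0 + a.0)\{a,c}\{a}) has moves =b=> u2, =c=> u2
  u2 = c.(rec X. b.(c.c.X + b.c.X) + (0 + 0 + a.0)\{a,c}\{a}) has moves =c=> u0
Reachable graph of Q (3 states):
  v0 = rec X. c.(c.c.X + b.c.X) + (0 + 0 + a.0)\{a,c}\{a} has moves =c=> v1
  v1 = c.c.(rec X. c.(c.c.X + b.c.X) + (0 + 0 + a.0)\{a,c}\{a}) + b.c.(rec X. c.(c.c.X + b.c.X) + (0 + 0 + a.0)\{a,c}\{a}) has moves =b=> v2, =c=> v2
  v2 = c.(rec X. c.(c.c.X + b.c.X) + (0 + 0 + a.0)\{a,c}\{a}) has moves =c=> v0
Trace ⟨b⟩ through P, begin at {u0}:
  [1] b ⇒ {u1}
  P completes σ.
Trace ⟨b⟩ through Q, begin at {v0}:
  [1] b ⇒ no successor for Q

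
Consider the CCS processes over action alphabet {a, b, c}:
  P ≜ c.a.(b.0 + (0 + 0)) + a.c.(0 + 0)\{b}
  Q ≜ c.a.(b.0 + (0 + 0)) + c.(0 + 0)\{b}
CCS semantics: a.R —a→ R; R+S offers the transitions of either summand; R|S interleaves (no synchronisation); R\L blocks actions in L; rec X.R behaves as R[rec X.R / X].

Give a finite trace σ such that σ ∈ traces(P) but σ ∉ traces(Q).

Reachable graph of P (6 states):
  p0 = c.a.(b.0 + (0 + 0)) + a.c.(0 + 0)\{b} ⊢ --a--▸ p1, --c--▸ p2
  p1 = c.(0 + 0)\{b} ⊢ --c--▸ p3
  p2 = a.(b.0 + (0 + 0)) ⊢ --a--▸ p4
  p3 = (0 + 0)\{b} ⊢ stopped
  p4 = b.0 + (0 + 0) ⊢ --b--▸ p5
  p5 = 0 ⊢ stopped
Reachable graph of Q (5 states):
  q0 = c.a.(b.0 + (0 + 0)) + c.(0 + 0)\{b} ⊢ --c--▸ q1, --c--▸ q2
  q1 = (0 + 0)\{b} ⊢ stopped
  q2 = a.(b.0 + (0 + 0)) ⊢ --a--▸ q3
  q3 = b.0 + (0 + 0) ⊢ --b--▸ q4
  q4 = 0 ⊢ stopped
Executing a from P (initial set {p0}):
  [1] a ⇒ {p1}
  P completes σ.
Executing a from Q (initial set {q0}):
  [1] a ⇒ no successor for Q

a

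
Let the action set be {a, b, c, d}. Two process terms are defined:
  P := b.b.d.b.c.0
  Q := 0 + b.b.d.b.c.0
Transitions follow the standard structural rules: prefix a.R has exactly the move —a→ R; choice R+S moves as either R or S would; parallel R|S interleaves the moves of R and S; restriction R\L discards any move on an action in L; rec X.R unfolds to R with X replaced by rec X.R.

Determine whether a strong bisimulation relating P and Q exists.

YES

Reachable graph of P (6 states):
  p0 = b.b.d.b.c.0 → ··b··> p1
  p1 = b.d.b.c.0 → ··b··> p2
  p2 = d.b.c.0 → ··d··> p3
  p3 = b.c.0 → ··b··> p4
  p4 = c.0 → ··c··> p5
  p5 = 0 → stopped
Reachable graph of Q (6 states):
  q0 = 0 + b.b.d.b.c.0 → ··b··> q1
  q1 = b.d.b.c.0 → ··b··> q2
  q2 = d.b.c.0 → ··d··> q3
  q3 = b.c.0 → ··b··> q4
  q4 = c.0 → ··c··> q5
  q5 = 0 → stopped
Bisimilarity quotient blocks:
  B0 = {p0, q0}
  B1 = {p1, q1}
  B2 = {p2, q2}
  B3 = {p3, q3}
  B4 = {p4, q4}
  B5 = {p5, q5}
p0 ∈ B0, q0 ∈ B0 → same block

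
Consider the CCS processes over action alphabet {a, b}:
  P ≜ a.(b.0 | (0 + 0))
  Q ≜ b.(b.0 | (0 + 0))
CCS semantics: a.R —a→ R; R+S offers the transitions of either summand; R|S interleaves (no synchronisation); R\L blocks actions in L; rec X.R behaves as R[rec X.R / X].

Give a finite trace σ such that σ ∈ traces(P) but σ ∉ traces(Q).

Reachable graph of P (3 states):
  s0 = a.(b.0 | (0 + 0)) → -a-> s1
  s1 = b.0 | (0 + 0) → -b-> s2
  s2 = 0 | (0 + 0) → (no moves)
Reachable graph of Q (3 states):
  t0 = b.(b.0 | (0 + 0)) → -b-> t1
  t1 = b.0 | (0 + 0) → -b-> t2
  t2 = 0 | (0 + 0) → (no moves)
Executing a from P (initial set {s0}):
  [1] a ⇒ {s1}
  ✓ P
Executing a from Q (initial set {t0}):
  [1] a ⇒ no successor for Q

a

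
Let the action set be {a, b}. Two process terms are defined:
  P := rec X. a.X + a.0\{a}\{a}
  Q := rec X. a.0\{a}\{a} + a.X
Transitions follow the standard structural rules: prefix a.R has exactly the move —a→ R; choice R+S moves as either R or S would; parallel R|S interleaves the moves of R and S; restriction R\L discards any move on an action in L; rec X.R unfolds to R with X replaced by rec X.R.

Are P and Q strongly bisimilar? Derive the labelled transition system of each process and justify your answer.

P ~ Q

LTS(P): 2 reachable states
  u0 = rec X. a.X + a.0\{a}\{a} :: =a=> u0, =a=> u1
  u1 = 0\{a}\{a} :: ∅
LTS(Q): 2 reachable states
  v0 = rec X. a.0\{a}\{a} + a.X :: =a=> v0, =a=> v1
  v1 = 0\{a}\{a} :: ∅
Partition-refinement fixed point:
  B0 = {u0, v0}
  B1 = {u1, v1}
u0 ∈ B0, v0 ∈ B0 → same block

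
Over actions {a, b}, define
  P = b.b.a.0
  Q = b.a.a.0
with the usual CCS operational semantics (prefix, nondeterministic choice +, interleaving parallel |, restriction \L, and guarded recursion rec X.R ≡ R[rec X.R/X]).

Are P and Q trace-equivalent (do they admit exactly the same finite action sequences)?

NO — witness ⟨bb⟩

P's transition system — 4 states:
  m0 = b.b.a.0 | --b--▸ m1
  m1 = b.a.0 | --b--▸ m2
  m2 = a.0 | --a--▸ m3
  m3 = 0 | ·
Q's transition system — 4 states:
  n0 = b.a.a.0 | --b--▸ n1
  n1 = a.a.0 | --a--▸ n2
  n2 = a.0 | --a--▸ n3
  n3 = 0 | ·
Trace ⟨bb⟩ through P, begin at {m0}:
  step 1 (b): {m1}
  step 2 (b): {m2}
  P completes σ.
Trace ⟨bb⟩ through Q, begin at {n0}:
  step 1 (b): {n1}
  step 2 (b): no successor for Q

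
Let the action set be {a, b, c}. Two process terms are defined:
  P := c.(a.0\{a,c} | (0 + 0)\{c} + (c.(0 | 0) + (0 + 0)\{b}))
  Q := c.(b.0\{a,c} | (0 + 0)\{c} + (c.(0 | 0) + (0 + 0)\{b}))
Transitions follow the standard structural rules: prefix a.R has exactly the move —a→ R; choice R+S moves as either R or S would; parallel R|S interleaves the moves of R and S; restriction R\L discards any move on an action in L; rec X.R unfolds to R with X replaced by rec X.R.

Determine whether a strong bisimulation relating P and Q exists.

P's transition system — 4 states:
  u0 = c.(a.0\{a,c} | (0 + 0)\{c} + (c.(0 | 0) + (0 + 0)\{b})) → --c--▸ u1
  u1 = a.0\{a,c} | (0 + 0)\{c} + (c.(0 | 0) + (0 + 0)\{b}) → --a--▸ u2, --c--▸ u3
  u2 = 0\{a,c} | (0 + 0)\{c} → deadlocked
  u3 = 0 | 0 → deadlocked
Q's transition system — 4 states:
  v0 = c.(b.0\{a,c} | (0 + 0)\{c} + (c.(0 | 0) + (0 + 0)\{b})) → --c--▸ v1
  v1 = b.0\{a,c} | (0 + 0)\{c} + (c.(0 | 0) + (0 + 0)\{b}) → --b--▸ v2, --c--▸ v3
  v2 = 0\{a,c} | (0 + 0)\{c} → deadlocked
  v3 = 0 | 0 → deadlocked
Coarsest stable partition (strong bisimilarity classes):
  B0 = {u0}
  B1 = {u1}
  B2 = {u2, u3, v2, v3}
  B3 = {v0}
  B4 = {v1}
u0 ∈ B0, v0 ∈ B3 → different blocks

P ≁ Q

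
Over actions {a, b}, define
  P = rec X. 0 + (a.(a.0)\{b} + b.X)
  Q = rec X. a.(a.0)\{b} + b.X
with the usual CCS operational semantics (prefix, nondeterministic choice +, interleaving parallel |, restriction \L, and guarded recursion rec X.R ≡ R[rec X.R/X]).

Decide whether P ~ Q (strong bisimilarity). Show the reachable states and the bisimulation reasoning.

YES

LTS(P): 3 reachable states
  s0 = rec X. 0 + (a.(a.0)\{b} + b.X) :: -a-> s1, -b-> s0
  s1 = (a.0)\{b} :: -a-> s2
  s2 = 0\{b} :: ·
LTS(Q): 3 reachable states
  t0 = rec X. a.(a.0)\{b} + b.X :: -a-> t1, -b-> t0
  t1 = (a.0)\{b} :: -a-> t2
  t2 = 0\{b} :: ·
Coarsest stable partition (strong bisimilarity classes):
  B0 = {s0, t0}
  B1 = {s1, t1}
  B2 = {s2, t2}
s0 ∈ B0, t0 ∈ B0 → same block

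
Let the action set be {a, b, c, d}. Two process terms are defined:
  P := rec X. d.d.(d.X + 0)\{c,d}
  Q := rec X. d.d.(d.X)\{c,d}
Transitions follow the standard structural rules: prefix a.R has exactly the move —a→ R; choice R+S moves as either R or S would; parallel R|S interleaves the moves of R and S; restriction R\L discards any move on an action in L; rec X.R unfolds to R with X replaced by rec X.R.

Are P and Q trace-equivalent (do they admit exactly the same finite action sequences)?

trace-equivalent

Reachable graph of P (3 states):
  u0 = rec X. d.d.(d.X + 0)\{c,d} | -d-> u1
  u1 = d.(d.(rec X. d.d.(d.X + 0)\{c,d}) + 0)\{c,d} | -d-> u2
  u2 = (d.(rec X. d.d.(d.X + 0)\{c,d}) + 0)\{c,d} | (no moves)
Reachable graph of Q (3 states):
  v0 = rec X. d.d.(d.X)\{c,d} | -d-> v1
  v1 = d.(d.(rec X. d.d.(d.X)\{c,d}))\{c,d} | -d-> v2
  v2 = (d.(rec X. d.d.(d.X)\{c,d}))\{c,d} | (no moves)
Bisimilarity quotient blocks:
  B0 = {u0, v0}
  B1 = {u1, v1}
  B2 = {u2, v2}
u0 ∈ B0, v0 ∈ B0 → same block
Bisimilar ⇒ trace-equivalent.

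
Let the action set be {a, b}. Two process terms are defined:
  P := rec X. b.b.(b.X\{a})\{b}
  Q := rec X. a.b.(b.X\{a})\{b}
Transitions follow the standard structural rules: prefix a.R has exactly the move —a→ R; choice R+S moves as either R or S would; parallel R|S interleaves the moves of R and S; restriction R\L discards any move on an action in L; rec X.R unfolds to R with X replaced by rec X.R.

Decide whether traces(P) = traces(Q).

trace-distinct — witness ⟨b⟩

P's transition system — 3 states:
  p0 = rec X. b.b.(b.X\{a})\{b} :: --b--▸ p1
  p1 = b.(b.(rec X. b.b.(b.X\{a})\{b})\{a})\{b} :: --b--▸ p2
  p2 = (b.(rec X. b.b.(b.X\{a})\{b})\{a})\{b} :: deadlocked
Q's transition system — 3 states:
  q0 = rec X. a.b.(b.X\{a})\{b} :: --a--▸ q1
  q1 = b.(b.(rec X. a.b.(b.X\{a})\{b})\{a})\{b} :: --b--▸ q2
  q2 = (b.(rec X. a.b.(b.X\{a})\{b})\{a})\{b} :: deadlocked
Run σ = ⟨b⟩ on P: start {p0}
  step 1 (b): {p1}
  P completes σ.
Run σ = ⟨b⟩ on Q: start {q0}
  step 1 (b): ∅ (Q stuck)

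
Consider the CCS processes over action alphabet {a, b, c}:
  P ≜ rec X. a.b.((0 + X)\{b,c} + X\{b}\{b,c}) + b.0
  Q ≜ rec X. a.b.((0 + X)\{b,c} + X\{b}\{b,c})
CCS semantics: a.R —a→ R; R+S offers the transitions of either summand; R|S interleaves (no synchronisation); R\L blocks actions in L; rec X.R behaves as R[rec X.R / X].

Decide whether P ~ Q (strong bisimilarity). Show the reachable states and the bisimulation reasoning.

Reachable graph of P (6 states):
  u0 = rec X. a.b.((0 + X)\{b,c} + X\{b}\{b,c}) + b.0 → --a--▸ u1, --b--▸ u2
  u1 = b.((0 + (rec X. a.b.((0 + X)\{b,c} + X\{b}\{b,c}) + b.0))\{b,c} + (rec X. a.b.((0 + X)\{b,c} + X\{b}\{b,c}) + b.0)\{b}\{b,c}) → --b--▸ u3
  u2 = 0 → deadlocked
  u3 = (0 + (rec X. a.b.((0 + X)\{b,c} + X\{b}\{b,c}) + b.0))\{b,c} + (rec X. a.b.((0 + X)\{b,c} + X\{b}\{b,c}) + b.0)\{b}\{b,c} → --a--▸ u4, --a--▸ u5
  u4 = (b.((0 + (rec X. a.b.((0 + X)\{b,c} + X\{b}\{b,c}) + b.0))\{b,c} + (rec X. a.b.((0 + X)\{b,c} + X\{b}\{b,c}) + b.0)\{b}\{b,c}))\{b,c} → deadlocked
  u5 = (b.((0 + (rec X. a.b.((0 + X)\{b,c} + X\{b}\{b,c}) + b.0))\{b,c} + (rec X. a.b.((0 + X)\{b,c} + X\{b}\{b,c}) + b.0)\{b}\{b,c}))\{b}\{b,c} → deadlocked
Reachable graph of Q (5 states):
  v0 = rec X. a.b.((0 + X)\{b,c} + X\{b}\{b,c}) → --a--▸ v1
  v1 = b.((0 + (rec X. a.b.((0 + X)\{b,c} + X\{b}\{b,c})))\{b,c} + (rec X. a.b.((0 + X)\{b,c} + X\{b}\{b,c}))\{b}\{b,c}) → --b--▸ v2
  v2 = (0 + (rec X. a.b.((0 + X)\{b,c} + X\{b}\{b,c})))\{b,c} + (rec X. a.b.((0 + X)\{b,c} + X\{b}\{b,c}))\{b}\{b,c} → --a--▸ v3, --a--▸ v4
  v3 = (b.((0 + (rec X. a.b.((0 + X)\{b,c} + X\{b}\{b,c})))\{b,c} + (rec X. a.b.((0 + X)\{b,c} + X\{b}\{b,c}))\{b}\{b,c}))\{b,c} → deadlocked
  v4 = (b.((0 + (rec X. a.b.((0 + X)\{b,c} + X\{b}\{b,c})))\{b,c} + (rec X. a.b.((0 + X)\{b,c} + X\{b}\{b,c}))\{b}\{b,c}))\{b}\{b,c} → deadlocked
Partition-refinement fixed point:
  B0 = {u0}
  B1 = {u2, u4, u5, v3, v4}
  B2 = {u1, v1}
  B3 = {u3, v2}
  B4 = {v0}
u0 ∈ B0, v0 ∈ B4 → different blocks

NO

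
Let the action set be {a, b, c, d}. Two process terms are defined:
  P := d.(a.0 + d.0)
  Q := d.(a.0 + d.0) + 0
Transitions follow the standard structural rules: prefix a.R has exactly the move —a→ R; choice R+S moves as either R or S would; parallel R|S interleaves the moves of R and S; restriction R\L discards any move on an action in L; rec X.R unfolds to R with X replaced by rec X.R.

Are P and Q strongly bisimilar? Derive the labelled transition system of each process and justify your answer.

P's transition system — 3 states:
  m0 = d.(a.0 + d.0) :: -d-> m1
  m1 = a.0 + d.0 :: -a-> m2, -d-> m2
  m2 = 0 :: (no moves)
Q's transition system — 3 states:
  n0 = d.(a.0 + d.0) + 0 :: -d-> n1
  n1 = a.0 + d.0 :: -a-> n2, -d-> n2
  n2 = 0 :: (no moves)
Partition-refinement fixed point:
  B0 = {m0, n0}
  B1 = {m1, n1}
  B2 = {m2, n2}
m0 ∈ B0, n0 ∈ B0 → same block

bisimilar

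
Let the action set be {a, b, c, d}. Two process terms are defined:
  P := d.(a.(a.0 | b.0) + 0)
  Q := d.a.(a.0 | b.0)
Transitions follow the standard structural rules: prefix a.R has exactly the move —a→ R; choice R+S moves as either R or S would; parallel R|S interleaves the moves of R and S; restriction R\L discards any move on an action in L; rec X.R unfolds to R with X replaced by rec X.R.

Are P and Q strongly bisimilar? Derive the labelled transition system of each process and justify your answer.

LTS(P): 6 reachable states
  u0 = d.(a.(a.0 | b.0) + 0) has moves —d→ u1
  u1 = a.(a.0 | b.0) + 0 has moves —a→ u2
  u2 = a.0 | b.0 has moves —a→ u3, —b→ u4
  u3 = 0 | b.0 has moves —b→ u5
  u4 = a.0 | 0 has moves —a→ u5
  u5 = 0 | 0 has moves deadlocked
LTS(Q): 6 reachable states
  v0 = d.a.(a.0 | b.0) has moves —d→ v1
  v1 = a.(a.0 | b.0) has moves —a→ v2
  v2 = a.0 | b.0 has moves —a→ v3, —b→ v4
  v3 = 0 | b.0 has moves —b→ v5
  v4 = a.0 | 0 has moves —a→ v5
  v5 = 0 | 0 has moves deadlocked
Bisimilarity quotient blocks:
  B0 = {u0, v0}
  B1 = {u1, v1}
  B2 = {u2, v2}
  B3 = {u3, v3}
  B4 = {u5, v5}
  B5 = {u4, v4}
u0 ∈ B0, v0 ∈ B0 → same block

YES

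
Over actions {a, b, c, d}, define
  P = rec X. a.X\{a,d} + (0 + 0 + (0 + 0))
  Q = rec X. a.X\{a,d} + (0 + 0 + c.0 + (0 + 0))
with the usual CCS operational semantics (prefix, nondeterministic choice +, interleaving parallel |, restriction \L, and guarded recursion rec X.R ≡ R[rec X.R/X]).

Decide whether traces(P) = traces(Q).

P's transition system — 2 states:
  p0 = rec X. a.X\{a,d} + (0 + 0 + (0 + 0)) :: --a--▸ p1
  p1 = (rec X. a.X\{a,d} + (0 + 0 + (0 + 0)))\{a,d} :: deadlocked
Q's transition system — 4 states:
  q0 = rec X. a.X\{a,d} + (0 + 0 + c.0 + (0 + 0)) :: --a--▸ q1, --c--▸ q2
  q1 = (rec X. a.X\{a,d} + (0 + 0 + c.0 + (0 + 0)))\{a,d} :: --c--▸ q3
  q2 = 0 :: deadlocked
  q3 = 0\{a,d} :: deadlocked
Run σ = ⟨c⟩ on Q: start {q0}
  [1] c ⇒ {q2}
  Q completes σ.
Run σ = ⟨c⟩ on P: start {p0}
  [1] c ⇒ no successor for P

traces(P) ≠ traces(Q) — witness ⟨c⟩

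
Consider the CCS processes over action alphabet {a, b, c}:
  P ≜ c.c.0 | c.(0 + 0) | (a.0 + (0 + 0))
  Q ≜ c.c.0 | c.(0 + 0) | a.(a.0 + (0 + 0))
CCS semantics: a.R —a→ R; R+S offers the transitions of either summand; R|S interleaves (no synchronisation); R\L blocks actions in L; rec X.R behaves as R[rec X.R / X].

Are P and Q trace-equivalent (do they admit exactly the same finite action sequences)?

Reachable graph of P (12 states):
  p0 = c.c.0 | c.(0 + 0) | (a.0 + (0 + 0)) ⊢ --a--▸ p1, --c--▸ p2, --c--▸ p3
  p1 = c.c.0 | c.(0 + 0) | 0 ⊢ --c--▸ p4, --c--▸ p5
  p2 = c.0 | c.(0 + 0) | (a.0 + (0 + 0)) ⊢ --a--▸ p4, --c--▸ p6, --c--▸ p7
  p3 = c.c.0 | (0 + 0) | (a.0 + (0 + 0)) ⊢ --a--▸ p5, --c--▸ p7
  p4 = c.0 | c.(0 + 0) | 0 ⊢ --c--▸ p8, --c--▸ p9
  p5 = c.c.0 | (0 + 0) | 0 ⊢ --c--▸ p9
  p6 = 0 | c.(0 + 0) | (a.0 + (0 + 0)) ⊢ --a--▸ p8, --c--▸ p10
  p7 = c.0 | (0 + 0) | (a.0 + (0 + 0)) ⊢ --a--▸ p9, --c--▸ p10
  p8 = 0 | c.(0 + 0) | 0 ⊢ --c--▸ p11
  p9 = c.0 | (0 + 0) | 0 ⊢ --c--▸ p11
  p10 = 0 | (0 + 0) | (a.0 + (0 + 0)) ⊢ --a--▸ p11
  p11 = 0 | (0 + 0) | 0 ⊢ stopped
Reachable graph of Q (18 states):
  q0 = c.c.0 | c.(0 + 0) | a.(a.0 + (0 + 0)) ⊢ --a--▸ q1, --c--▸ q2, --c--▸ q3
  q1 = c.c.0 | c.(0 + 0) | (a.0 + (0 + 0)) ⊢ --a--▸ q4, --c--▸ q5, --c--▸ q6
  q2 = c.0 | c.(0 + 0) | a.(a.0 + (0 + 0)) ⊢ --a--▸ q5, --c--▸ q7, --c--▸ q8
  q3 = c.c.0 | (0 + 0) | a.(a.0 + (0 + 0)) ⊢ --a--▸ q6, --c--▸ q8
  q4 = c.c.0 | c.(0 + 0) | 0 ⊢ --c--▸ q10, --c--▸ q9
  q5 = c.0 | c.(0 + 0) | (a.0 + (0 + 0)) ⊢ --a--▸ q9, --c--▸ q11, --c--▸ q12
  q6 = c.c.0 | (0 + 0) | (a.0 + (0 + 0)) ⊢ --a--▸ q10, --c--▸ q12
  q7 = 0 | c.(0 + 0) | a.(a.0 + (0 + 0)) ⊢ --a--▸ q11, --c--▸ q13
  q8 = c.0 | (0 + 0) | a.(a.0 + (0 + 0)) ⊢ --a--▸ q12, --c--▸ q13
  q9 = c.0 | c.(0 + 0) | 0 ⊢ --c--▸ q14, --c--▸ q15
  q10 = c.c.0 | (0 + 0) | 0 ⊢ --c--▸ q15
  q11 = 0 | c.(0 + 0) | (a.0 + (0 + 0)) ⊢ --a--▸ q14, --c--▸ q16
  q12 = c.0 | (0 + 0) | (a.0 + (0 + 0)) ⊢ --a--▸ q15, --c--▸ q16
  q13 = 0 | (0 + 0) | a.(a.0 + (0 + 0)) ⊢ --a--▸ q16
  q14 = 0 | c.(0 + 0) | 0 ⊢ --c--▸ q17
  q15 = c.0 | (0 + 0) | 0 ⊢ --c--▸ q17
  q16 = 0 | (0 + 0) | (a.0 + (0 + 0)) ⊢ --a--▸ q17
  q17 = 0 | (0 + 0) | 0 ⊢ stopped
Trace ⟨aa⟩ through Q, begin at {q0}:
  [1] a ⇒ {q1}
  [2] a ⇒ {q4}
  — Q admits the full trace.
Trace ⟨aa⟩ through P, begin at {p0}:
  [1] a ⇒ {p1}
  [2] a ⇒ ∅  — P cannot continue

trace-distinct — witness ⟨aa⟩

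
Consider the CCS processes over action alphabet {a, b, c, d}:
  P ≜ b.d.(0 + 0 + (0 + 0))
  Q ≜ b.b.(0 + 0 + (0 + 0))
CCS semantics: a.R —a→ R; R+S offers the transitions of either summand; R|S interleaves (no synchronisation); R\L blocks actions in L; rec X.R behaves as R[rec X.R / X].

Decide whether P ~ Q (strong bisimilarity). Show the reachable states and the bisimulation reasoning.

Reachable graph of P (3 states):
  m0 = b.d.(0 + 0 + (0 + 0)) ⊢ -b-> m1
  m1 = d.(0 + 0 + (0 + 0)) ⊢ -d-> m2
  m2 = 0 + 0 + (0 + 0) ⊢ ·
Reachable graph of Q (3 states):
  n0 = b.b.(0 + 0 + (0 + 0)) ⊢ -b-> n1
  n1 = b.(0 + 0 + (0 + 0)) ⊢ -b-> n2
  n2 = 0 + 0 + (0 + 0) ⊢ ·
Partition-refinement fixed point:
  B0 = {m0}
  B1 = {m1}
  B2 = {m2, n2}
  B3 = {n0}
  B4 = {n1}
m0 ∈ B0, n0 ∈ B3 → different blocks

not bisimilar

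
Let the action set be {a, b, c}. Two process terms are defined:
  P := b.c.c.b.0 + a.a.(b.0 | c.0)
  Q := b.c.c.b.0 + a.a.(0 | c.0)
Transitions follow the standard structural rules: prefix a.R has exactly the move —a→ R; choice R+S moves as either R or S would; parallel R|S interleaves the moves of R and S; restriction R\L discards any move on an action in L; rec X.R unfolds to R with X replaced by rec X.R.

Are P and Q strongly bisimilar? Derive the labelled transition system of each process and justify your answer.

P's transition system — 10 states:
  s0 = b.c.c.b.0 + a.a.(b.0 | c.0) ⊢ ··a··> s1, ··b··> s2
  s1 = a.(b.0 | c.0) ⊢ ··a··> s3
  s2 = c.c.b.0 ⊢ ··c··> s4
  s3 = b.0 | c.0 ⊢ ··b··> s5, ··c··> s6
  s4 = c.b.0 ⊢ ··c··> s7
  s5 = 0 | c.0 ⊢ ··c··> s8
  s6 = b.0 | 0 ⊢ ··b··> s8
  s7 = b.0 ⊢ ··b··> s9
  s8 = 0 | 0 ⊢ deadlocked
  s9 = 0 ⊢ deadlocked
Q's transition system — 8 states:
  t0 = b.c.c.b.0 + a.a.(0 | c.0) ⊢ ··a··> t1, ··b··> t2
  t1 = a.(0 | c.0) ⊢ ··a··> t3
  t2 = c.c.b.0 ⊢ ··c··> t4
  t3 = 0 | c.0 ⊢ ··c··> t5
  t4 = c.b.0 ⊢ ··c··> t6
  t5 = 0 | 0 ⊢ deadlocked
  t6 = b.0 ⊢ ··b··> t7
  t7 = 0 ⊢ deadlocked
Bisimilarity quotient blocks:
  B0 = {s0}
  B1 = {s1}
  B2 = {s3}
  B3 = {s5, t3}
  B4 = {s8, s9, t5, t7}
  B5 = {s6, s7, t6}
  B6 = {s2, t2}
  B7 = {s4, t4}
  B8 = {t0}
  B9 = {t1}
s0 ∈ B0, t0 ∈ B8 → different blocks

P ≁ Q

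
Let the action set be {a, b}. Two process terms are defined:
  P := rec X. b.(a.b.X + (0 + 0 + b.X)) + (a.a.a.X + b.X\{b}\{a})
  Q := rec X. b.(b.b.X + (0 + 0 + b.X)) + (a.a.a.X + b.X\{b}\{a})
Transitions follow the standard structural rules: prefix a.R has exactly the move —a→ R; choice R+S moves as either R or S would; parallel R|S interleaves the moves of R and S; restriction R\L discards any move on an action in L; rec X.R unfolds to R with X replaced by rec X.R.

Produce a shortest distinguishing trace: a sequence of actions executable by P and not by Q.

ba

P's transition system — 6 states:
  p0 = rec X. b.(a.b.X + (0 + 0 + b.X)) + (a.a.a.X + b.X\{b}\{a}) :: —a→ p1, —b→ p2, —b→ p3
  p1 = a.a.(rec X. b.(a.b.X + (0 + 0 + b.X)) + (a.a.a.X + b.X\{b}\{a})) :: —a→ p4
  p2 = (rec X. b.(a.b.X + (0 + 0 + b.X)) + (a.a.a.X + b.X\{b}\{a}))\{b}\{a} :: deadlocked
  p3 = a.b.(rec X. b.(a.b.X + (0 + 0 + b.X)) + (a.a.a.X + b.X\{b}\{a})) + (0 + 0 + b.(rec X. b.(a.b.X + (0 + 0 + b.X)) + (a.a.a.X + b.X\{b}\{a}))) :: —a→ p5, —b→ p0
  p4 = a.(rec X. b.(a.b.X + (0 + 0 + b.X)) + (a.a.a.X + b.X\{b}\{a})) :: —a→ p0
  p5 = b.(rec X. b.(a.b.X + (0 + 0 + b.X)) + (a.a.a.X + b.X\{b}\{a})) :: —b→ p0
Q's transition system — 6 states:
  q0 = rec X. b.(b.b.X + (0 + 0 + b.X)) + (a.a.a.X + b.X\{b}\{a}) :: —a→ q1, —b→ q2, —b→ q3
  q1 = a.a.(rec X. b.(b.b.X + (0 + 0 + b.X)) + (a.a.a.X + b.X\{b}\{a})) :: —a→ q4
  q2 = (rec X. b.(b.b.X + (0 + 0 + b.X)) + (a.a.a.X + b.X\{b}\{a}))\{b}\{a} :: deadlocked
  q3 = b.b.(rec X. b.(b.b.X + (0 + 0 + b.X)) + (a.a.a.X + b.X\{b}\{a})) + (0 + 0 + b.(rec X. b.(b.b.X + (0 + 0 + b.X)) + (a.a.a.X + b.X\{b}\{a}))) :: —b→ q0, —b→ q5
  q4 = a.(rec X. b.(b.b.X + (0 + 0 + b.X)) + (a.a.a.X + b.X\{b}\{a})) :: —a→ q0
  q5 = b.(rec X. b.(b.b.X + (0 + 0 + b.X)) + (a.a.a.X + b.X\{b}\{a})) :: —b→ q0
Executing ba from P (initial set {p0}):
  after b @ step 1: {p2, p3}
  after a @ step 2: {p5}
  — P admits the full trace.
Executing ba from Q (initial set {q0}):
  after b @ step 1: {q2, q3}
  after a @ step 2: ∅ (Q stuck)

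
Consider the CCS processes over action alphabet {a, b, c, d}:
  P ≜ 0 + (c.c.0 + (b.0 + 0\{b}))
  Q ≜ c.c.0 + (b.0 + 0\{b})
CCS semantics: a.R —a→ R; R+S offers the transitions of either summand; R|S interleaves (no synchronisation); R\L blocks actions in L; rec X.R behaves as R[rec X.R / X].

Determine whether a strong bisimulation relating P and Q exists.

bisimilar

LTS(P): 3 reachable states
  s0 = 0 + (c.c.0 + (b.0 + 0\{b})) → --b--▸ s1, --c--▸ s2
  s1 = 0 → stopped
  s2 = c.0 → --c--▸ s1
LTS(Q): 3 reachable states
  t0 = c.c.0 + (b.0 + 0\{b}) → --b--▸ t1, --c--▸ t2
  t1 = 0 → stopped
  t2 = c.0 → --c--▸ t1
Partition-refinement fixed point:
  B0 = {s0, t0}
  B1 = {s2, t2}
  B2 = {s1, t1}
s0 ∈ B0, t0 ∈ B0 → same block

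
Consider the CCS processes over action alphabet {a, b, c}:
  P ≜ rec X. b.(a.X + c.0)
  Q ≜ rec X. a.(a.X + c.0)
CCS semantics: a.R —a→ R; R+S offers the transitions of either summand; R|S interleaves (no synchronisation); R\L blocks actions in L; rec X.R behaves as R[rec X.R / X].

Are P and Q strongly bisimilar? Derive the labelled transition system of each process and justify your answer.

P's transition system — 3 states:
  s0 = rec X. b.(a.X + c.0) has moves --b--▸ s1
  s1 = a.(rec X. b.(a.X + c.0)) + c.0 has moves --a--▸ s0, --c--▸ s2
  s2 = 0 has moves ·
Q's transition system — 3 states:
  t0 = rec X. a.(a.X + c.0) has moves --a--▸ t1
  t1 = a.(rec X. a.(a.X + c.0)) + c.0 has moves --a--▸ t0, --c--▸ t2
  t2 = 0 has moves ·
Partition-refinement fixed point:
  B0 = {s0}
  B1 = {s1}
  B2 = {s2, t2}
  B3 = {t0}
  B4 = {t1}
s0 ∈ B0, t0 ∈ B3 → different blocks

not bisimilar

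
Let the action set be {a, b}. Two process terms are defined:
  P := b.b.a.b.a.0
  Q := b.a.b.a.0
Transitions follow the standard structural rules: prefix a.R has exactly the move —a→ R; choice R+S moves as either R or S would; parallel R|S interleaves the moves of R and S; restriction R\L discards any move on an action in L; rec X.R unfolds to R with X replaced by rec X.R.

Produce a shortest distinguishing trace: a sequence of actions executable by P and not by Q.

bb

LTS(P): 6 reachable states
  u0 = b.b.a.b.a.0 | —b→ u1
  u1 = b.a.b.a.0 | —b→ u2
  u2 = a.b.a.0 | —a→ u3
  u3 = b.a.0 | —b→ u4
  u4 = a.0 | —a→ u5
  u5 = 0 | (no moves)
LTS(Q): 5 reachable states
  v0 = b.a.b.a.0 | —b→ v1
  v1 = a.b.a.0 | —a→ v2
  v2 = b.a.0 | —b→ v3
  v3 = a.0 | —a→ v4
  v4 = 0 | (no moves)
Executing bb from P (initial set {u0}):
  [1] b ⇒ {u1}
  [2] b ⇒ {u2}
  ✓ P
Executing bb from Q (initial set {v0}):
  [1] b ⇒ {v1}
  [2] b ⇒ no successor for Q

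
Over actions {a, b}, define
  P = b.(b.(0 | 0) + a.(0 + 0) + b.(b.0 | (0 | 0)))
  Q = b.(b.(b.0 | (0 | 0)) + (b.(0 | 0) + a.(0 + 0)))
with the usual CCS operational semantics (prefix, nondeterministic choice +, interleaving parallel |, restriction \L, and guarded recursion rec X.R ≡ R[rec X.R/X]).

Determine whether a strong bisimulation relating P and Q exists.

P's transition system — 6 states:
  u0 = b.(b.(0 | 0) + a.(0 + 0) + b.(b.0 | (0 | 0))) | ··b··> u1
  u1 = b.(0 | 0) + a.(0 + 0) + b.(b.0 | (0 | 0)) | ··a··> u2, ··b··> u3, ··b··> u4
  u2 = 0 + 0 | (no moves)
  u3 = 0 | 0 | (no moves)
  u4 = b.0 | (0 | 0) | ··b··> u5
  u5 = 0 | (0 | 0) | (no moves)
Q's transition system — 6 states:
  v0 = b.(b.(b.0 | (0 | 0)) + (b.(0 | 0) + a.(0 + 0))) | ··b··> v1
  v1 = b.(b.0 | (0 | 0)) + (b.(0 | 0) + a.(0 + 0)) | ··a··> v2, ··b··> v3, ··b··> v4
  v2 = 0 + 0 | (no moves)
  v3 = 0 | 0 | (no moves)
  v4 = b.0 | (0 | 0) | ··b··> v5
  v5 = 0 | (0 | 0) | (no moves)
Partition-refinement fixed point:
  B0 = {u0, v0}
  B1 = {u1, v1}
  B2 = {u2, u3, u5, v2, v3, v5}
  B3 = {u4, v4}
u0 ∈ B0, v0 ∈ B0 → same block

YES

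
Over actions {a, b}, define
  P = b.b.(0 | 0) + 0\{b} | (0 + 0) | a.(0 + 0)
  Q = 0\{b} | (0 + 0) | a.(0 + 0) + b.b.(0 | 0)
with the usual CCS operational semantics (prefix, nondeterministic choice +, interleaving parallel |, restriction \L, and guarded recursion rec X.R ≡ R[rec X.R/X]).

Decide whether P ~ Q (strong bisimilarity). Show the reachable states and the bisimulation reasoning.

P's transition system — 4 states:
  u0 = b.b.(0 | 0) + 0\{b} | (0 + 0) | a.(0 + 0) :: -a-> u1, -b-> u2
  u1 = 0\{b} | (0 + 0) | (0 + 0) :: ·
  u2 = b.(0 | 0) :: -b-> u3
  u3 = 0 | 0 :: ·
Q's transition system — 4 states:
  v0 = 0\{b} | (0 + 0) | a.(0 + 0) + b.b.(0 | 0) :: -a-> v1, -b-> v2
  v1 = 0\{b} | (0 + 0) | (0 + 0) :: ·
  v2 = b.(0 | 0) :: -b-> v3
  v3 = 0 | 0 :: ·
Coarsest stable partition (strong bisimilarity classes):
  B0 = {u0, v0}
  B1 = {u2, v2}
  B2 = {u1, u3, v1, v3}
u0 ∈ B0, v0 ∈ B0 → same block

P ~ Q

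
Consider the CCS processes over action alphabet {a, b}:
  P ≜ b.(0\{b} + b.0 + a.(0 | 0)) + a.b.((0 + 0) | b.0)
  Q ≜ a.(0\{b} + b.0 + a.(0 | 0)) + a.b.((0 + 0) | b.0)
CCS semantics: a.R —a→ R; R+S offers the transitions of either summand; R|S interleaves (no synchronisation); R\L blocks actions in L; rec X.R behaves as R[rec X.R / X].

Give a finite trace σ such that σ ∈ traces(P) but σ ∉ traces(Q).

LTS(P): 7 reachable states
  s0 = b.(0\{b} + b.0 + a.(0 | 0)) + a.b.((0 + 0) | b.0) ⊢ -a-> s1, -b-> s2
  s1 = b.((0 + 0) | b.0) ⊢ -b-> s3
  s2 = 0\{b} + b.0 + a.(0 | 0) ⊢ -a-> s4, -b-> s5
  s3 = (0 + 0) | b.0 ⊢ -b-> s6
  s4 = 0 | 0 ⊢ deadlocked
  s5 = 0 ⊢ deadlocked
  s6 = (0 + 0) | 0 ⊢ deadlocked
LTS(Q): 7 reachable states
  t0 = a.(0\{b} + b.0 + a.(0 | 0)) + a.b.((0 + 0) | b.0) ⊢ -a-> t1, -a-> t2
  t1 = 0\{b} + b.0 + a.(0 | 0) ⊢ -a-> t3, -b-> t4
  t2 = b.((0 + 0) | b.0) ⊢ -b-> t5
  t3 = 0 | 0 ⊢ deadlocked
  t4 = 0 ⊢ deadlocked
  t5 = (0 + 0) | b.0 ⊢ -b-> t6
  t6 = (0 + 0) | 0 ⊢ deadlocked
Trace ⟨b⟩ through P, begin at {s0}:
  after b @ step 1: {s2}
  ✓ P
Trace ⟨b⟩ through Q, begin at {t0}:
  after b @ step 1: no successor for Q

b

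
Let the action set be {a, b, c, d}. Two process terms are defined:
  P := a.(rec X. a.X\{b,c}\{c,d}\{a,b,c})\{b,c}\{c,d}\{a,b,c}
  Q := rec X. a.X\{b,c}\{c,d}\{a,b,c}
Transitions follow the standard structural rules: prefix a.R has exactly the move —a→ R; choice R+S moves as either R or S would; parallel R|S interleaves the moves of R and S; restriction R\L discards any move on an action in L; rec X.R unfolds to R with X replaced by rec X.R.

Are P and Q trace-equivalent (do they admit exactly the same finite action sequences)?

LTS(P): 2 reachable states
  s0 = a.(rec X. a.X\{b,c}\{c,d}\{a,b,c})\{b,c}\{c,d}\{a,b,c} has moves ··a··> s1
  s1 = (rec X. a.X\{b,c}\{c,d}\{a,b,c})\{b,c}\{c,d}\{a,b,c} has moves (no moves)
LTS(Q): 2 reachable states
  t0 = rec X. a.X\{b,c}\{c,d}\{a,b,c} has moves ··a··> t1
  t1 = (rec X. a.X\{b,c}\{c,d}\{a,b,c})\{b,c}\{c,d}\{a,b,c} has moves (no moves)
Bisimilarity quotient blocks:
  B0 = {s0, t0}
  B1 = {s1, t1}
s0 ∈ B0, t0 ∈ B0 → same block
Bisimilar ⇒ trace-equivalent.

YES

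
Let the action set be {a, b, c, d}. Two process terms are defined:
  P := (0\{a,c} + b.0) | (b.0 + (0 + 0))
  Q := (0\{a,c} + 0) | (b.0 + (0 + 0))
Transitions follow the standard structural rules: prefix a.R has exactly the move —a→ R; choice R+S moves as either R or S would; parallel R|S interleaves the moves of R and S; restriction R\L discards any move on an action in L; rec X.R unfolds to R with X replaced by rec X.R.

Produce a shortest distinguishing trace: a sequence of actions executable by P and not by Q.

Reachable graph of P (4 states):
  m0 = (0\{a,c} + b.0) | (b.0 + (0 + 0)) ⊢ --b--▸ m1, --b--▸ m2
  m1 = (0\{a,c} + b.0) | 0 ⊢ --b--▸ m3
  m2 = 0 | (b.0 + (0 + 0)) ⊢ --b--▸ m3
  m3 = 0 | 0 ⊢ deadlocked
Reachable graph of Q (2 states):
  n0 = (0\{a,c} + 0) | (b.0 + (0 + 0)) ⊢ --b--▸ n1
  n1 = (0\{a,c} + 0) | 0 ⊢ deadlocked
Executing bb from P (initial set {m0}):
  [1] b ⇒ {m1, m2}
  [2] b ⇒ {m3}
  — P admits the full trace.
Executing bb from Q (initial set {n0}):
  [1] b ⇒ {n1}
  [2] b ⇒ ∅  — Q cannot continue

bb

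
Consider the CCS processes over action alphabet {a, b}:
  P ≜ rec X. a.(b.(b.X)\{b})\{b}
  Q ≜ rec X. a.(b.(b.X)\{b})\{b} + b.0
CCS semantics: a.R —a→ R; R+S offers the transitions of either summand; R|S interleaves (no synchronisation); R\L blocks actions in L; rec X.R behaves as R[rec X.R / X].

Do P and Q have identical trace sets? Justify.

traces(P) ≠ traces(Q) — witness ⟨b⟩

LTS(P): 2 reachable states
  m0 = rec X. a.(b.(b.X)\{b})\{b} | ··a··> m1
  m1 = (b.(b.(rec X. a.(b.(b.X)\{b})\{b}))\{b})\{b} | stopped
LTS(Q): 3 reachable states
  n0 = rec X. a.(b.(b.X)\{b})\{b} + b.0 | ··a··> n1, ··b··> n2
  n1 = (b.(b.(rec X. a.(b.(b.X)\{b})\{b} + b.0))\{b})\{b} | stopped
  n2 = 0 | stopped
Run σ = ⟨b⟩ on Q: start {n0}
  after b @ step 1: {n2}
  — Q admits the full trace.
Run σ = ⟨b⟩ on P: start {m0}
  after b @ step 1: no successor for P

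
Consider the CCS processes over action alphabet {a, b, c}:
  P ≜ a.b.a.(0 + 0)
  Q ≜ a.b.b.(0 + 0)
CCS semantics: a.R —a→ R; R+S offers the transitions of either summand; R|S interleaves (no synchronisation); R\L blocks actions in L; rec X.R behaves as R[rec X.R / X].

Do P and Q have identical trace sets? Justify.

LTS(P): 4 reachable states
  u0 = a.b.a.(0 + 0) :: -a-> u1
  u1 = b.a.(0 + 0) :: -b-> u2
  u2 = a.(0 + 0) :: -a-> u3
  u3 = 0 + 0 :: stopped
LTS(Q): 4 reachable states
  v0 = a.b.b.(0 + 0) :: -a-> v1
  v1 = b.b.(0 + 0) :: -b-> v2
  v2 = b.(0 + 0) :: -b-> v3
  v3 = 0 + 0 :: stopped
Trace ⟨aba⟩ through P, begin at {u0}:
  step 1 (a): {u1}
  step 2 (b): {u2}
  step 3 (a): {u3}
  P completes σ.
Trace ⟨aba⟩ through Q, begin at {v0}:
  step 1 (a): {v1}
  step 2 (b): {v2}
  step 3 (a): no successor for Q

trace-distinct — witness ⟨aba⟩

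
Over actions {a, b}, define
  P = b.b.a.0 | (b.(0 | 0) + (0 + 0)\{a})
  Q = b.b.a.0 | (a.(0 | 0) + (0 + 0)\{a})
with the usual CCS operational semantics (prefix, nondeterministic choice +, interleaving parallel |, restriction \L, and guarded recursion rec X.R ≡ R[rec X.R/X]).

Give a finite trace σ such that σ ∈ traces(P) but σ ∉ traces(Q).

bbb

P's transition system — 8 states:
  m0 = b.b.a.0 | (b.(0 | 0) + (0 + 0)\{a}) → ··b··> m1, ··b··> m2
  m1 = b.a.0 | (b.(0 | 0) + (0 + 0)\{a}) → ··b··> m3, ··b··> m4
  m2 = b.b.a.0 | (0 | 0) → ··b··> m4
  m3 = a.0 | (b.(0 | 0) + (0 + 0)\{a}) → ··a··> m5, ··b··> m6
  m4 = b.a.0 | (0 | 0) → ··b··> m6
  m5 = 0 | (b.(0 | 0) + (0 + 0)\{a}) → ··b··> m7
  m6 = a.0 | (0 | 0) → ··a··> m7
  m7 = 0 | (0 | 0) → deadlocked
Q's transition system — 8 states:
  n0 = b.b.a.0 | (a.(0 | 0) + (0 + 0)\{a}) → ··a··> n1, ··b··> n2
  n1 = b.b.a.0 | (0 | 0) → ··b··> n3
  n2 = b.a.0 | (a.(0 | 0) + (0 + 0)\{a}) → ··a··> n3, ··b··> n4
  n3 = b.a.0 | (0 | 0) → ··b··> n5
  n4 = a.0 | (a.(0 | 0) + (0 + 0)\{a}) → ··a··> n5, ··a··> n6
  n5 = a.0 | (0 | 0) → ··a··> n7
  n6 = 0 | (a.(0 | 0) + (0 + 0)\{a}) → ··a··> n7
  n7 = 0 | (0 | 0) → deadlocked
Run σ = ⟨bbb⟩ on P: start {m0}
  step 1 (b): {m1, m2}
  step 2 (b): {m3, m4}
  step 3 (b): {m6}
  ✓ P
Run σ = ⟨bbb⟩ on Q: start {n0}
  step 1 (b): {n2}
  step 2 (b): {n4}
  step 3 (b): no successor for Q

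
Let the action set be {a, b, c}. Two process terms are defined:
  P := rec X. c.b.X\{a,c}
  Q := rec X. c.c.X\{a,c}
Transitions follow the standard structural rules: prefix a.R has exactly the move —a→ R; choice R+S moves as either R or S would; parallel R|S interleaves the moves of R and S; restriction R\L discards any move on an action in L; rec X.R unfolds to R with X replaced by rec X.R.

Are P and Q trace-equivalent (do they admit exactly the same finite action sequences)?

traces(P) ≠ traces(Q) — witness ⟨cb⟩

LTS(P): 3 reachable states
  u0 = rec X. c.b.X\{a,c} ⊢ -c-> u1
  u1 = b.(rec X. c.b.X\{a,c})\{a,c} ⊢ -b-> u2
  u2 = (rec X. c.b.X\{a,c})\{a,c} ⊢ stopped
LTS(Q): 3 reachable states
  v0 = rec X. c.c.X\{a,c} ⊢ -c-> v1
  v1 = c.(rec X. c.c.X\{a,c})\{a,c} ⊢ -c-> v2
  v2 = (rec X. c.c.X\{a,c})\{a,c} ⊢ stopped
Run σ = ⟨cb⟩ on P: start {u0}
  step 1 (c): {u1}
  step 2 (b): {u2}
  P completes σ.
Run σ = ⟨cb⟩ on Q: start {v0}
  step 1 (c): {v1}
  step 2 (b): no successor for Q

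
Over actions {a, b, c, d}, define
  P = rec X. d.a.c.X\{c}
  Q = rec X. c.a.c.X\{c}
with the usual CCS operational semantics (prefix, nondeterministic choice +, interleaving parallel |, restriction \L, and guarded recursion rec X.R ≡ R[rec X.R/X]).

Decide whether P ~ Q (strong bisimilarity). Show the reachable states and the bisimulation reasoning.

LTS(P): 6 reachable states
  u0 = rec X. d.a.c.X\{c} → --d--▸ u1
  u1 = a.c.(rec X. d.a.c.X\{c})\{c} → --a--▸ u2
  u2 = c.(rec X. d.a.c.X\{c})\{c} → --c--▸ u3
  u3 = (rec X. d.a.c.X\{c})\{c} → --d--▸ u4
  u4 = (a.c.(rec X. d.a.c.X\{c})\{c})\{c} → --a--▸ u5
  u5 = (c.(rec X. d.a.c.X\{c})\{c})\{c} → ·
LTS(Q): 4 reachable states
  v0 = rec X. c.a.c.X\{c} → --c--▸ v1
  v1 = a.c.(rec X. c.a.c.X\{c})\{c} → --a--▸ v2
  v2 = c.(rec X. c.a.c.X\{c})\{c} → --c--▸ v3
  v3 = (rec X. c.a.c.X\{c})\{c} → ·
Coarsest stable partition (strong bisimilarity classes):
  B0 = {u0}
  B1 = {u1}
  B2 = {u2}
  B3 = {u3}
  B4 = {u4}
  B5 = {u5, v3}
  B6 = {v0}
  B7 = {v1}
  B8 = {v2}
u0 ∈ B0, v0 ∈ B6 → different blocks

NO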